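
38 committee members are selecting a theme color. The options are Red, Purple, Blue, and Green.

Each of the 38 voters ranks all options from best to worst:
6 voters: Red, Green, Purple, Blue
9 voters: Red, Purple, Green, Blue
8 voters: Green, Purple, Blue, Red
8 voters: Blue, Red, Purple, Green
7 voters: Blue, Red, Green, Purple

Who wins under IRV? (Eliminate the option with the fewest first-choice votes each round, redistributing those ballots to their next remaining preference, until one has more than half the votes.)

Blue

Round 1: Red 15, Purple 0, Blue 15, Green 8. Purple eliminated.
Round 2: Red 15, Blue 15, Green 8. Green eliminated.
Round 3: Red 15, Blue 23. Blue has a majority (≥20).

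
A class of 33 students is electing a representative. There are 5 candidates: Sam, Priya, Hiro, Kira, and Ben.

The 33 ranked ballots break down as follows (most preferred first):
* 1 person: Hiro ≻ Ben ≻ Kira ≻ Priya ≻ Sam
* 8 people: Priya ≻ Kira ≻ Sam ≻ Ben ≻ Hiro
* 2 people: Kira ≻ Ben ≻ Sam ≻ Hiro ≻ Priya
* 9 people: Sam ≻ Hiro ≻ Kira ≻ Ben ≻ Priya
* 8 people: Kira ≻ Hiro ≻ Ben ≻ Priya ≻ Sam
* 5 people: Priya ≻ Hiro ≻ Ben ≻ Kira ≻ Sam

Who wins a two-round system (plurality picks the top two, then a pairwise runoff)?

Kira

Round 1 first-place votes: Sam 9, Priya 13, Hiro 1, Kira 10, Ben 0. Priya and Kira advance.
Runoff: Priya is ranked above Kira on 13 ballots, Kira above Priya on 20.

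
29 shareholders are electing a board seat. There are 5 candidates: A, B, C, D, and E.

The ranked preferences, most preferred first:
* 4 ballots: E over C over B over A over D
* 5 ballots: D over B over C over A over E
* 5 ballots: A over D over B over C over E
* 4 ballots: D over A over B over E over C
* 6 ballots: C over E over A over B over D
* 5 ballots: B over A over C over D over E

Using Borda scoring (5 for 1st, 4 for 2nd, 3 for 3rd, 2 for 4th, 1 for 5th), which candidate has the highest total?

A

A: 4×2 + 5×2 + 5×5 + 4×4 + 6×3 + 5×4 = 97
B: 4×3 + 5×4 + 5×3 + 4×3 + 6×2 + 5×5 = 96
C: 4×4 + 5×3 + 5×2 + 4×1 + 6×5 + 5×3 = 90
D: 4×1 + 5×5 + 5×4 + 4×5 + 6×1 + 5×2 = 85
E: 4×5 + 5×1 + 5×1 + 4×2 + 6×4 + 5×1 = 67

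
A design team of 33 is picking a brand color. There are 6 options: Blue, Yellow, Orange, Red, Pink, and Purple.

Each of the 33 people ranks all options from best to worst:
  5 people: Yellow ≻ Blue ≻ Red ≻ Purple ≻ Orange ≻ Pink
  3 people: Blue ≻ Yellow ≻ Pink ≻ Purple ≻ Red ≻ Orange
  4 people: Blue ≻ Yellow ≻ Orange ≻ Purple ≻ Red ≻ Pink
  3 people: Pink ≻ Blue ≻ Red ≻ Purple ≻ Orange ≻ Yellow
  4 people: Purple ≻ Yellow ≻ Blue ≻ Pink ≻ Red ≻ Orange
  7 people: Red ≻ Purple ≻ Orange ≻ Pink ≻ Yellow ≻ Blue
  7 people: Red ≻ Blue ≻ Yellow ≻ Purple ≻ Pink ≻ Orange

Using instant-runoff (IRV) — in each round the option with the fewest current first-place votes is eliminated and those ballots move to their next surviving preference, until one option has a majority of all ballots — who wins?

Blue

Round 1: Blue 7, Yellow 5, Orange 0, Red 14, Pink 3, Purple 4. Orange eliminated.
Round 2: Blue 7, Yellow 5, Red 14, Pink 3, Purple 4. Pink eliminated.
Round 3: Blue 10, Yellow 5, Red 14, Purple 4. Purple eliminated.
Round 4: Blue 10, Yellow 9, Red 14. Yellow eliminated.
Round 5: Blue 19, Red 14. Blue has a majority (≥17).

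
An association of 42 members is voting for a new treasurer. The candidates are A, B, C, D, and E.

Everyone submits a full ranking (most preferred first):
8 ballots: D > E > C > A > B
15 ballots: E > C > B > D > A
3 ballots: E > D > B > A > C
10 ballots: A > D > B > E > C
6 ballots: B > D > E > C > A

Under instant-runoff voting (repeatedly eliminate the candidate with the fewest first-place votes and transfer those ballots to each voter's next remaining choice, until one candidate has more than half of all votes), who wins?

Round 1: A 10, B 6, C 0, D 8, E 18. C eliminated.
Round 2: A 10, B 6, D 8, E 18. B eliminated.
Round 3: A 10, D 14, E 18. A eliminated.
Round 4: D 24, E 18. D has a majority (≥22).

D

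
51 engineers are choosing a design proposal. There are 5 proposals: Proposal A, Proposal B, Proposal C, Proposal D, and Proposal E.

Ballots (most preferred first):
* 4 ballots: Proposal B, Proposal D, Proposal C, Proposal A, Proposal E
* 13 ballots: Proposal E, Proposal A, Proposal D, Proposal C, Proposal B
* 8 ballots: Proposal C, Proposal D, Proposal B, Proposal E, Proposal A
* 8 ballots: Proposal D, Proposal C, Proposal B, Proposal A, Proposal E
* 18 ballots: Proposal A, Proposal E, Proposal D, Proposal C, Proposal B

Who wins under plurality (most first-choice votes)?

First-place votes: Proposal A 18, Proposal B 4, Proposal C 8, Proposal D 8, Proposal E 13.

Proposal A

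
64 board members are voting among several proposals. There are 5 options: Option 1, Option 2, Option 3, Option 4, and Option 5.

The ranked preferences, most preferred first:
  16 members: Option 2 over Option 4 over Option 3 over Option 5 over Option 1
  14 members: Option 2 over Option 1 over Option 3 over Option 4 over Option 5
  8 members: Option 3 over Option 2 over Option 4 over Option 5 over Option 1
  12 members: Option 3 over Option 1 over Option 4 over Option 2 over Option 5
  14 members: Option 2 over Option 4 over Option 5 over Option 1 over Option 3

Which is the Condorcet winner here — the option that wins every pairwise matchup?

Option 2 vs Option 1: 52–12
Option 2 vs Option 3: 44–20
Option 2 vs Option 4: 52–12
Option 2 vs Option 5: 64–0
Option 2 beats every other option.

Option 2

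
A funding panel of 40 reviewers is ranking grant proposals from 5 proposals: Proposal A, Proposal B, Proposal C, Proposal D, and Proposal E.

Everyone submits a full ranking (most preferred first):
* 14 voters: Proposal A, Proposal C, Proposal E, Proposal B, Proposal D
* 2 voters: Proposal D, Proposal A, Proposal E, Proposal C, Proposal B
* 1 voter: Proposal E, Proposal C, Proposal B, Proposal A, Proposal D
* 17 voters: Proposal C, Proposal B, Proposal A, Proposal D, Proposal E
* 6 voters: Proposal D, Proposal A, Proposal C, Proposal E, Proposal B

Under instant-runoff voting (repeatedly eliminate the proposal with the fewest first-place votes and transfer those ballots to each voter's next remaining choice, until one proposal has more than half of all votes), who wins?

Round 1: Proposal A 14, Proposal B 0, Proposal C 17, Proposal D 8, Proposal E 1. Proposal B eliminated.
Round 2: Proposal A 14, Proposal C 17, Proposal D 8, Proposal E 1. Proposal E eliminated.
Round 3: Proposal A 14, Proposal C 18, Proposal D 8. Proposal D eliminated.
Round 4: Proposal A 22, Proposal C 18. Proposal A has a majority (≥21).

Proposal A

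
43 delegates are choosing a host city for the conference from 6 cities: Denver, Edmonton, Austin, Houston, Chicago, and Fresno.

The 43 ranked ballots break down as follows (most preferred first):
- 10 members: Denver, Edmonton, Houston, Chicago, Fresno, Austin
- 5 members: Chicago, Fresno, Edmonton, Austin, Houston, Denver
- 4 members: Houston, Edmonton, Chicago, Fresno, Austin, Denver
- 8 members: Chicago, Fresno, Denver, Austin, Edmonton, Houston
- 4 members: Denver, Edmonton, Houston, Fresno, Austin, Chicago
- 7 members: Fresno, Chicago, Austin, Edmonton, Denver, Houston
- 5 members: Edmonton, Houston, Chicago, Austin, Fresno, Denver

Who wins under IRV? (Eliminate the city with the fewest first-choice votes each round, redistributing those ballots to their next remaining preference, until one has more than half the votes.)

Round 1: Denver 14, Edmonton 5, Austin 0, Houston 4, Chicago 13, Fresno 7. Austin eliminated.
Round 2: Denver 14, Edmonton 5, Houston 4, Chicago 13, Fresno 7. Houston eliminated.
Round 3: Denver 14, Edmonton 9, Chicago 13, Fresno 7. Fresno eliminated.
Round 4: Denver 14, Edmonton 9, Chicago 20. Edmonton eliminated.
Round 5: Denver 14, Chicago 29. Chicago has a majority (≥22).

Chicago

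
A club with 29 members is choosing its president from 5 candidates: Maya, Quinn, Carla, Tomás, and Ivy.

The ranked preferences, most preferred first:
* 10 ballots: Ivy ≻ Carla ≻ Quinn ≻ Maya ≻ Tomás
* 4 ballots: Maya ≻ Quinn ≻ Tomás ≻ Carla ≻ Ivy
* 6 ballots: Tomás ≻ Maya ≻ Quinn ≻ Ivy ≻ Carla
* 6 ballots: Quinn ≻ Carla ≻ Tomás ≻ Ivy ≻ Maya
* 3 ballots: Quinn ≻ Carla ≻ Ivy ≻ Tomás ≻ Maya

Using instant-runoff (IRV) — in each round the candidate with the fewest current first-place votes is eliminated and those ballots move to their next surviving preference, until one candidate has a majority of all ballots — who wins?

Round 1: Maya 4, Quinn 9, Carla 0, Tomás 6, Ivy 10. Carla eliminated.
Round 2: Maya 4, Quinn 9, Tomás 6, Ivy 10. Maya eliminated.
Round 3: Quinn 13, Tomás 6, Ivy 10. Tomás eliminated.
Round 4: Quinn 19, Ivy 10. Quinn has a majority (≥15).

Quinn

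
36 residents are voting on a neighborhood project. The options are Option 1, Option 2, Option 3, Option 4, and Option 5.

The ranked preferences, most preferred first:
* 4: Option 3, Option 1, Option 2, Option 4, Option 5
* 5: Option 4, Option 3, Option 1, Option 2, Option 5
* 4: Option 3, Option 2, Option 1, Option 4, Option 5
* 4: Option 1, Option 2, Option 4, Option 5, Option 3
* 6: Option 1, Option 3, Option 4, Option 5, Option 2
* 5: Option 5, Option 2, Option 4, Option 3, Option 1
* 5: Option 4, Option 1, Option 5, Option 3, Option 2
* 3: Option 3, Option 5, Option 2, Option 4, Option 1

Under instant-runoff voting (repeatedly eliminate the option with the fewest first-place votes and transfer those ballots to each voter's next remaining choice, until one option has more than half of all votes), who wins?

Option 4

Round 1: Option 1 10, Option 2 0, Option 3 11, Option 4 10, Option 5 5. Option 2 eliminated.
Round 2: Option 1 10, Option 3 11, Option 4 10, Option 5 5. Option 5 eliminated.
Round 3: Option 1 10, Option 3 11, Option 4 15. Option 1 eliminated.
Round 4: Option 3 17, Option 4 19. Option 4 has a majority (≥19).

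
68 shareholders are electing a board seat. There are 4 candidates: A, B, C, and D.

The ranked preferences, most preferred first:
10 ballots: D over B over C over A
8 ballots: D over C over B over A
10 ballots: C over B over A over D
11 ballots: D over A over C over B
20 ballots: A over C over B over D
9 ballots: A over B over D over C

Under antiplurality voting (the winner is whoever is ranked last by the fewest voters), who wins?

C

Last-place votes: A 18, B 11, C 9, D 30.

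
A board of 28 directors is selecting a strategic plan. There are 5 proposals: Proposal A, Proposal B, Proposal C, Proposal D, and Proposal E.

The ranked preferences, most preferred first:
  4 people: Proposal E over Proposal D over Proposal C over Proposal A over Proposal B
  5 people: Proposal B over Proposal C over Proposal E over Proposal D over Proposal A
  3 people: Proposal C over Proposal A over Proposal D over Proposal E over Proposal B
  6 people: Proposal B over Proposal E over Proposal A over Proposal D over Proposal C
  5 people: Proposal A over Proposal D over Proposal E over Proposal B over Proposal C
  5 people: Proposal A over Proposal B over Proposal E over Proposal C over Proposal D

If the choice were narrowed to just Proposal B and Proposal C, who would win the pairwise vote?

Proposal B is ranked above Proposal C on 21 ballots; Proposal C above Proposal B on 7.

Proposal B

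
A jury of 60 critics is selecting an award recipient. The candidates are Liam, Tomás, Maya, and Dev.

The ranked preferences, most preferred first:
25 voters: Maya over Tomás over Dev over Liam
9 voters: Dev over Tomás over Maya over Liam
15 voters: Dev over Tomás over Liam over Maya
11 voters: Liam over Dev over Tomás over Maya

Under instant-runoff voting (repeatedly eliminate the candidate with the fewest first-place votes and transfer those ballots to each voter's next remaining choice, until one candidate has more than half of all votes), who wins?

Dev

Round 1: Liam 11, Tomás 0, Maya 25, Dev 24. Tomás eliminated.
Round 2: Liam 11, Maya 25, Dev 24. Liam eliminated.
Round 3: Maya 25, Dev 35. Dev has a majority (≥31).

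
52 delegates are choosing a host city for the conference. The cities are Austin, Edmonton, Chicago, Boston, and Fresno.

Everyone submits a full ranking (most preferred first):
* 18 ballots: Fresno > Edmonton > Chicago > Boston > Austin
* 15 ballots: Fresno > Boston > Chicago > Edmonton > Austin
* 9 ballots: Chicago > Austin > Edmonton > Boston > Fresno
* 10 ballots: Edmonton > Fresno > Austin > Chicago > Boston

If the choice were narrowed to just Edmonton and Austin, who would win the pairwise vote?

Edmonton

Edmonton is ranked above Austin on 43 ballots; Austin above Edmonton on 9.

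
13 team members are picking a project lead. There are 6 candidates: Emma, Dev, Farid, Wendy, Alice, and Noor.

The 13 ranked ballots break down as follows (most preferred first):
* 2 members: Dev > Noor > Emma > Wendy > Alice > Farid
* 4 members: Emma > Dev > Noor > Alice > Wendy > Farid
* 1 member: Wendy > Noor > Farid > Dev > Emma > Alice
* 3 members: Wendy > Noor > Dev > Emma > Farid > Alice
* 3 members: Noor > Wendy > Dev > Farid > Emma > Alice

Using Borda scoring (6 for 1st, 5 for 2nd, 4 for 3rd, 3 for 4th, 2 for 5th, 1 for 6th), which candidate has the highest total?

Noor

Emma: 2×4 + 4×6 + 1×2 + 3×3 + 3×2 = 49
Dev: 2×6 + 4×5 + 1×3 + 3×4 + 3×4 = 59
Farid: 2×1 + 4×1 + 1×4 + 3×2 + 3×3 = 25
Wendy: 2×3 + 4×2 + 1×6 + 3×6 + 3×5 = 53
Alice: 2×2 + 4×3 + 1×1 + 3×1 + 3×1 = 23
Noor: 2×5 + 4×4 + 1×5 + 3×5 + 3×6 = 64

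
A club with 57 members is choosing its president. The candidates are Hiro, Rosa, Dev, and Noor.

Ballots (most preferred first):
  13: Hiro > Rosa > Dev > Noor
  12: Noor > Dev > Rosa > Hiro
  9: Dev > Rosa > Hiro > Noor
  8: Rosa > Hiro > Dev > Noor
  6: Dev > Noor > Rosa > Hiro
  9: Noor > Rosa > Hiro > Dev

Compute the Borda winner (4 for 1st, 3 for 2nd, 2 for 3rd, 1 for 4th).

Hiro: 13×4 + 12×1 + 9×2 + 8×3 + 6×1 + 9×2 = 130
Rosa: 13×3 + 12×2 + 9×3 + 8×4 + 6×2 + 9×3 = 161
Dev: 13×2 + 12×3 + 9×4 + 8×2 + 6×4 + 9×1 = 147
Noor: 13×1 + 12×4 + 9×1 + 8×1 + 6×3 + 9×4 = 132

Rosa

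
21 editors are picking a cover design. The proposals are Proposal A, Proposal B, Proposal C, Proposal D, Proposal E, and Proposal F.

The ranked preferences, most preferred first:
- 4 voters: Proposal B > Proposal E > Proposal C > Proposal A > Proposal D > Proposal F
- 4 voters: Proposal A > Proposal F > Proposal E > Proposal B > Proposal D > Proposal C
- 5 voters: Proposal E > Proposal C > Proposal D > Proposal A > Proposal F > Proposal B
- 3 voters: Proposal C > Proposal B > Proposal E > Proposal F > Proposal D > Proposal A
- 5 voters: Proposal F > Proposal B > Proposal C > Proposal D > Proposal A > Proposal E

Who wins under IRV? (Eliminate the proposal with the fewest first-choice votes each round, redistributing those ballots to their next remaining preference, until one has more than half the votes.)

Proposal F

Round 1: Proposal A 4, Proposal B 4, Proposal C 3, Proposal D 0, Proposal E 5, Proposal F 5. Proposal D eliminated.
Round 2: Proposal A 4, Proposal B 4, Proposal C 3, Proposal E 5, Proposal F 5. Proposal C eliminated.
Round 3: Proposal A 4, Proposal B 7, Proposal E 5, Proposal F 5. Proposal A eliminated.
Round 4: Proposal B 7, Proposal E 5, Proposal F 9. Proposal E eliminated.
Round 5: Proposal B 7, Proposal F 14. Proposal F has a majority (≥11).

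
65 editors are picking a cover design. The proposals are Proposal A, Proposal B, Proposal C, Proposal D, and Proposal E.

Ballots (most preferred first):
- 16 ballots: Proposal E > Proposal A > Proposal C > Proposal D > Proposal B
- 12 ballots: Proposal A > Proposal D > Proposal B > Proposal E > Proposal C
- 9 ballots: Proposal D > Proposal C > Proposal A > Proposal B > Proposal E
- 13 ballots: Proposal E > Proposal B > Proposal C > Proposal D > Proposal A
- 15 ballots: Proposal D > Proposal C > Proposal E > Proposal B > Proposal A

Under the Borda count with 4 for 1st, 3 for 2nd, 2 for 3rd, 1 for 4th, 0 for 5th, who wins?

Proposal D

Proposal A: 16×3 + 12×4 + 9×2 + 13×0 + 15×0 = 114
Proposal B: 16×0 + 12×2 + 9×1 + 13×3 + 15×1 = 87
Proposal C: 16×2 + 12×0 + 9×3 + 13×2 + 15×3 = 130
Proposal D: 16×1 + 12×3 + 9×4 + 13×1 + 15×4 = 161
Proposal E: 16×4 + 12×1 + 9×0 + 13×4 + 15×2 = 158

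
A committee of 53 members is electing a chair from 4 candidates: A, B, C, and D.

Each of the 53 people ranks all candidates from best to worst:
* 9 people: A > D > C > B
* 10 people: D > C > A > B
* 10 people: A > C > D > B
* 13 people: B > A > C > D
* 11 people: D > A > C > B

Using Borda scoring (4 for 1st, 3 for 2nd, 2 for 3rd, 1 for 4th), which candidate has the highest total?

A: 9×4 + 10×2 + 10×4 + 13×3 + 11×3 = 168
B: 9×1 + 10×1 + 10×1 + 13×4 + 11×1 = 92
C: 9×2 + 10×3 + 10×3 + 13×2 + 11×2 = 126
D: 9×3 + 10×4 + 10×2 + 13×1 + 11×4 = 144

A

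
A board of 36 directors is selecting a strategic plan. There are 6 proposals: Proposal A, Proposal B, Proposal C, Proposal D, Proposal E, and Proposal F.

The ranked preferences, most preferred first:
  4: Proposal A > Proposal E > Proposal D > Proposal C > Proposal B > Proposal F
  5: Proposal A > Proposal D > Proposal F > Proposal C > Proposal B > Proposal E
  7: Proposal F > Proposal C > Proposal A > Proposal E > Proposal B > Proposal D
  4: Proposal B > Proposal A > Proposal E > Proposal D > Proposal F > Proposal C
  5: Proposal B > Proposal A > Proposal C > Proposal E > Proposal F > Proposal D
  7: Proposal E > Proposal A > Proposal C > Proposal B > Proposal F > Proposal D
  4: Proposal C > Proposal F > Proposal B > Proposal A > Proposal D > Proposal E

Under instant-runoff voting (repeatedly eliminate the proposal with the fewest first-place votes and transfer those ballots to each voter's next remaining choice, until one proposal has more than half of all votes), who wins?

Proposal A

Round 1: Proposal A 9, Proposal B 9, Proposal C 4, Proposal D 0, Proposal E 7, Proposal F 7. Proposal D eliminated.
Round 2: Proposal A 9, Proposal B 9, Proposal C 4, Proposal E 7, Proposal F 7. Proposal C eliminated.
Round 3: Proposal A 9, Proposal B 9, Proposal E 7, Proposal F 11. Proposal E eliminated.
Round 4: Proposal A 16, Proposal B 9, Proposal F 11. Proposal B eliminated.
Round 5: Proposal A 25, Proposal F 11. Proposal A has a majority (≥19).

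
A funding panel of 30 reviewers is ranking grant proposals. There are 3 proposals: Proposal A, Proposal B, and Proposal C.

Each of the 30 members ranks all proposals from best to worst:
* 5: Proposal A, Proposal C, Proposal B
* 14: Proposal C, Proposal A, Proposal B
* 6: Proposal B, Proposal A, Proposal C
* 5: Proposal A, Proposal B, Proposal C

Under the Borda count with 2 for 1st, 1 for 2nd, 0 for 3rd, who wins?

Proposal A: 5×2 + 14×1 + 6×1 + 5×2 = 40
Proposal B: 5×0 + 14×0 + 6×2 + 5×1 = 17
Proposal C: 5×1 + 14×2 + 6×0 + 5×0 = 33

Proposal A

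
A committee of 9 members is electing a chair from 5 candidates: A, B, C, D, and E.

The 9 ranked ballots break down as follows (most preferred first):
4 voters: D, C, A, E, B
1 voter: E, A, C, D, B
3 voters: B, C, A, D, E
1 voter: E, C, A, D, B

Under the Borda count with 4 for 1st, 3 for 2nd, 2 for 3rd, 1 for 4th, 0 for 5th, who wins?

A: 4×2 + 1×3 + 3×2 + 1×2 = 19
B: 4×0 + 1×0 + 3×4 + 1×0 = 12
C: 4×3 + 1×2 + 3×3 + 1×3 = 26
D: 4×4 + 1×1 + 3×1 + 1×1 = 21
E: 4×1 + 1×4 + 3×0 + 1×4 = 12

C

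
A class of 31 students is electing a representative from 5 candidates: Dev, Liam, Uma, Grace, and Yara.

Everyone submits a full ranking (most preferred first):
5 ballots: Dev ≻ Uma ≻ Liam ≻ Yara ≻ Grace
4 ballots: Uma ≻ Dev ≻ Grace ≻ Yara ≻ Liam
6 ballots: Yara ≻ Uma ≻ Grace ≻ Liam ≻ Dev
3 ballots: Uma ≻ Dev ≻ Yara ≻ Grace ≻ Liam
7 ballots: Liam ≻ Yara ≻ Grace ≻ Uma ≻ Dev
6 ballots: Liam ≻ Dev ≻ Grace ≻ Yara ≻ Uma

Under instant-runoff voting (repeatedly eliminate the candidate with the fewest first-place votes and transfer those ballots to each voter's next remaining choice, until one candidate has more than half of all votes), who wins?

Round 1: Dev 5, Liam 13, Uma 7, Grace 0, Yara 6. Grace eliminated.
Round 2: Dev 5, Liam 13, Uma 7, Yara 6. Dev eliminated.
Round 3: Liam 13, Uma 12, Yara 6. Yara eliminated.
Round 4: Liam 13, Uma 18. Uma has a majority (≥16).

Uma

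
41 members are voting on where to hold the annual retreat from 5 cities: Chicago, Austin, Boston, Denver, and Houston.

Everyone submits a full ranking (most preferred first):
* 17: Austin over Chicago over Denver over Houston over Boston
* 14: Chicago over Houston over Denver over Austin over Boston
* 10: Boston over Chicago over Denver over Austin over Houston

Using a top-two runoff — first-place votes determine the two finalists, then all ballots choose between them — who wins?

Round 1 first-place votes: Chicago 14, Austin 17, Boston 10, Denver 0, Houston 0. Austin and Chicago advance.
Runoff: Austin is ranked above Chicago on 17 ballots, Chicago above Austin on 24.

Chicago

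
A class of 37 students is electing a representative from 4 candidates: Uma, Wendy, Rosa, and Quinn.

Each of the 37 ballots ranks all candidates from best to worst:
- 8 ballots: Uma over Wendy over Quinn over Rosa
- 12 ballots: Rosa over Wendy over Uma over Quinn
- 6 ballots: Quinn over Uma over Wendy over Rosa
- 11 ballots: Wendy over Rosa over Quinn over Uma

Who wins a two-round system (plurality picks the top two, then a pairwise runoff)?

Wendy

Round 1 first-place votes: Uma 8, Wendy 11, Rosa 12, Quinn 6. Rosa and Wendy advance.
Runoff: Rosa is ranked above Wendy on 12 ballots, Wendy above Rosa on 25.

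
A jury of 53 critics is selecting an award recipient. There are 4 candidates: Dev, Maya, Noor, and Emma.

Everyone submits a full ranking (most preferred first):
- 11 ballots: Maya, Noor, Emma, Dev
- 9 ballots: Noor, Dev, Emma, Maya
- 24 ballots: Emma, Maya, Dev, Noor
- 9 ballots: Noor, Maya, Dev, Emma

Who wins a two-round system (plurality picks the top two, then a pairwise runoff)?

Noor

Round 1 first-place votes: Dev 0, Maya 11, Noor 18, Emma 24. Emma and Noor advance.
Runoff: Emma is ranked above Noor on 24 ballots, Noor above Emma on 29.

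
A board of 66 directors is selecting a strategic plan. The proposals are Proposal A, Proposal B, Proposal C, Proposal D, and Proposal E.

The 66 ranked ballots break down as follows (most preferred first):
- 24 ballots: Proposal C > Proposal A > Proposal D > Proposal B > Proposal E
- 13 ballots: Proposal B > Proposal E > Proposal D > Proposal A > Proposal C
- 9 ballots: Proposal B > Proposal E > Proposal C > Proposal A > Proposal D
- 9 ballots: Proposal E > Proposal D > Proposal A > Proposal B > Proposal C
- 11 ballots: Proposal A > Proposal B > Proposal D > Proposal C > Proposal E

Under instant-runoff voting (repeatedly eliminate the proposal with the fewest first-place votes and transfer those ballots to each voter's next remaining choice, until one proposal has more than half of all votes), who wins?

Round 1: Proposal A 11, Proposal B 22, Proposal C 24, Proposal D 0, Proposal E 9. Proposal D eliminated.
Round 2: Proposal A 11, Proposal B 22, Proposal C 24, Proposal E 9. Proposal E eliminated.
Round 3: Proposal A 20, Proposal B 22, Proposal C 24. Proposal A eliminated.
Round 4: Proposal B 42, Proposal C 24. Proposal B has a majority (≥34).

Proposal B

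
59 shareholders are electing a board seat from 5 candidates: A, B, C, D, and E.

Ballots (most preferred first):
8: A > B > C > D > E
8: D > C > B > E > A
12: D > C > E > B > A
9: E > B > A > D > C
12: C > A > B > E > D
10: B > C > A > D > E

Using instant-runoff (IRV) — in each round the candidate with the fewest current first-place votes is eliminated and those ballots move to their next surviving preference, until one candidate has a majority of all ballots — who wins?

Round 1: A 8, B 10, C 12, D 20, E 9. A eliminated.
Round 2: B 18, C 12, D 20, E 9. E eliminated.
Round 3: B 27, C 12, D 20. C eliminated.
Round 4: B 39, D 20. B has a majority (≥30).

B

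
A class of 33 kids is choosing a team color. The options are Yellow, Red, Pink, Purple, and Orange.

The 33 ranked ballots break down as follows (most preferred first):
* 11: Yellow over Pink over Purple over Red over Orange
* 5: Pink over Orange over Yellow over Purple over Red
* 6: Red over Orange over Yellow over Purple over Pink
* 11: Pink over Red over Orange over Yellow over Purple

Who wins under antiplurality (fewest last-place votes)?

Last-place votes: Yellow 0, Red 5, Pink 6, Purple 11, Orange 11.

Yellow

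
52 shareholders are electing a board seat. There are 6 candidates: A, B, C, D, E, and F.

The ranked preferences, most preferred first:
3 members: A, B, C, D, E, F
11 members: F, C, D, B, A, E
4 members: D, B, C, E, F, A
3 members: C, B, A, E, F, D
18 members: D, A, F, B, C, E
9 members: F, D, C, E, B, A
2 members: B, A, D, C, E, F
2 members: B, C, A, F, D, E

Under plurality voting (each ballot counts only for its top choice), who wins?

First-place votes: A 3, B 4, C 3, D 22, E 0, F 20.

D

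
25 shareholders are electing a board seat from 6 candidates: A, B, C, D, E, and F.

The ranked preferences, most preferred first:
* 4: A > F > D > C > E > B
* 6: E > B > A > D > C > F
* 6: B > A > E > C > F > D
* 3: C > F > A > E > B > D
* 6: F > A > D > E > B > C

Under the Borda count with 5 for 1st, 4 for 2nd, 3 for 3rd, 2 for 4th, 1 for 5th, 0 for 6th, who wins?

A

A: 4×5 + 6×3 + 6×4 + 3×3 + 6×4 = 95
B: 4×0 + 6×4 + 6×5 + 3×1 + 6×1 = 63
C: 4×2 + 6×1 + 6×2 + 3×5 + 6×0 = 41
D: 4×3 + 6×2 + 6×0 + 3×0 + 6×3 = 42
E: 4×1 + 6×5 + 6×3 + 3×2 + 6×2 = 70
F: 4×4 + 6×0 + 6×1 + 3×4 + 6×5 = 64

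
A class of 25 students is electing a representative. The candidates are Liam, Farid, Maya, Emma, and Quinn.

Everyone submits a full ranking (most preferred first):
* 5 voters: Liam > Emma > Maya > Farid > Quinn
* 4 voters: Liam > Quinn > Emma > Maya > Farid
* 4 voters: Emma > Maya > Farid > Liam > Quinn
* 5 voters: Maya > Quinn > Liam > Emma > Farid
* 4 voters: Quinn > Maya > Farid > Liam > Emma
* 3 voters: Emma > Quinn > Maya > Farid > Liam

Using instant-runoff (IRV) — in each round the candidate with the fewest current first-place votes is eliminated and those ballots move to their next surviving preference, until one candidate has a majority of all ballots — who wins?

Round 1: Liam 9, Farid 0, Maya 5, Emma 7, Quinn 4. Farid eliminated.
Round 2: Liam 9, Maya 5, Emma 7, Quinn 4. Quinn eliminated.
Round 3: Liam 9, Maya 9, Emma 7. Emma eliminated.
Round 4: Liam 9, Maya 16. Maya has a majority (≥13).

Maya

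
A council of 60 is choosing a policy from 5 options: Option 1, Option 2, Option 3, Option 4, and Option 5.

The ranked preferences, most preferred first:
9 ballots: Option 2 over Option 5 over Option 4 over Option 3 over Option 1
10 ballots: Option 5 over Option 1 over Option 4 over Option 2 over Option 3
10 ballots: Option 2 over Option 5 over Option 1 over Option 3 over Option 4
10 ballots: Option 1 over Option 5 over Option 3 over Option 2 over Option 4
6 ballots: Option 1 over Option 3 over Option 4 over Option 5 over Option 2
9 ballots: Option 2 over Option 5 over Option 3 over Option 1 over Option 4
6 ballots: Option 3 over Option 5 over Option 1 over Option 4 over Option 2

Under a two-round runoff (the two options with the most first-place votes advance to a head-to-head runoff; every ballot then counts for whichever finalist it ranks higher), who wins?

Round 1 first-place votes: Option 1 16, Option 2 28, Option 3 6, Option 4 0, Option 5 10. Option 2 and Option 1 advance.
Runoff: Option 2 is ranked above Option 1 on 28 ballots, Option 1 above Option 2 on 32.

Option 1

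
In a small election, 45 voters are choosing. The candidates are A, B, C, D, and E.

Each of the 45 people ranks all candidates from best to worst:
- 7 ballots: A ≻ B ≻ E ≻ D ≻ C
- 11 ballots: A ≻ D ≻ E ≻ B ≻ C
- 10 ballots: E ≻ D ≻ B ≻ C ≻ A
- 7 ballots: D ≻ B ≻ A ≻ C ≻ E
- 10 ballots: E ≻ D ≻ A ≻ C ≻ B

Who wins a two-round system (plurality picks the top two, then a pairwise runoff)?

A

Round 1 first-place votes: A 18, B 0, C 0, D 7, E 20. E and A advance.
Runoff: E is ranked above A on 20 ballots, A above E on 25.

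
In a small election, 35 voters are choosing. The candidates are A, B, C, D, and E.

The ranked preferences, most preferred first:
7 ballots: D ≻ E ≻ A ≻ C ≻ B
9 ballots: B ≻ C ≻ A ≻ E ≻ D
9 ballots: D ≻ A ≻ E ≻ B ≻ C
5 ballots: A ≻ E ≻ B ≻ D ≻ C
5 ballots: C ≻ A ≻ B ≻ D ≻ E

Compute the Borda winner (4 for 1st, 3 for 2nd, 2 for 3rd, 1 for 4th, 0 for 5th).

A: 7×2 + 9×2 + 9×3 + 5×4 + 5×3 = 94
B: 7×0 + 9×4 + 9×1 + 5×2 + 5×2 = 65
C: 7×1 + 9×3 + 9×0 + 5×0 + 5×4 = 54
D: 7×4 + 9×0 + 9×4 + 5×1 + 5×1 = 74
E: 7×3 + 9×1 + 9×2 + 5×3 + 5×0 = 63

A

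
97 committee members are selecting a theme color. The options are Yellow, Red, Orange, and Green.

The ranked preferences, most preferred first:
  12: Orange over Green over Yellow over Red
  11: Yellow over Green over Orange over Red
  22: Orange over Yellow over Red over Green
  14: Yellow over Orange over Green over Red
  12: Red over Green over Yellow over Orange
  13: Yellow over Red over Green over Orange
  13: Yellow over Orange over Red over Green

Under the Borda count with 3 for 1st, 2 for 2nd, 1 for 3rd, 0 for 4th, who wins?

Yellow: 12×1 + 11×3 + 22×2 + 14×3 + 12×1 + 13×3 + 13×3 = 221
Red: 12×0 + 11×0 + 22×1 + 14×0 + 12×3 + 13×2 + 13×1 = 97
Orange: 12×3 + 11×1 + 22×3 + 14×2 + 12×0 + 13×0 + 13×2 = 167
Green: 12×2 + 11×2 + 22×0 + 14×1 + 12×2 + 13×1 + 13×0 = 97

Yellow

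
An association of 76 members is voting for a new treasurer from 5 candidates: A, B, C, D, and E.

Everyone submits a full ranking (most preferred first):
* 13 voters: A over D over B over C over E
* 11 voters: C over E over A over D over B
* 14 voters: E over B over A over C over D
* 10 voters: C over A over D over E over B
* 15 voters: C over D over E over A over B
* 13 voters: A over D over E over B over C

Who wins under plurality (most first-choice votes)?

First-place votes: A 26, B 0, C 36, D 0, E 14.

C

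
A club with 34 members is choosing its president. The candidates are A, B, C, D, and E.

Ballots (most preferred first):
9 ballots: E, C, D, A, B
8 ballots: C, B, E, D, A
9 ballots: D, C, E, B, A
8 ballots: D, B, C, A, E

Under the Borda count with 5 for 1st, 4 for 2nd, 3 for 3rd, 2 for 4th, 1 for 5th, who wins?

C

A: 9×2 + 8×1 + 9×1 + 8×2 = 51
B: 9×1 + 8×4 + 9×2 + 8×4 = 91
C: 9×4 + 8×5 + 9×4 + 8×3 = 136
D: 9×3 + 8×2 + 9×5 + 8×5 = 128
E: 9×5 + 8×3 + 9×3 + 8×1 = 104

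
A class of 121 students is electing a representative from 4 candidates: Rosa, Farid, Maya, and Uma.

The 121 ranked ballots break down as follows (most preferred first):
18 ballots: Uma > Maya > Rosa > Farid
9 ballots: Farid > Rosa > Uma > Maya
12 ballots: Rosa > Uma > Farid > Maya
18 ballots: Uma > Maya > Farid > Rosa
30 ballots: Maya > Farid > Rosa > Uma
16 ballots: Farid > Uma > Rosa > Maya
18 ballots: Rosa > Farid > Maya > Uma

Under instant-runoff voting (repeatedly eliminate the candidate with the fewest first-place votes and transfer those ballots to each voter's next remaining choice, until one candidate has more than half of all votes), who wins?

Rosa

Round 1: Rosa 30, Farid 25, Maya 30, Uma 36. Farid eliminated.
Round 2: Rosa 39, Maya 30, Uma 52. Maya eliminated.
Round 3: Rosa 69, Uma 52. Rosa has a majority (≥61).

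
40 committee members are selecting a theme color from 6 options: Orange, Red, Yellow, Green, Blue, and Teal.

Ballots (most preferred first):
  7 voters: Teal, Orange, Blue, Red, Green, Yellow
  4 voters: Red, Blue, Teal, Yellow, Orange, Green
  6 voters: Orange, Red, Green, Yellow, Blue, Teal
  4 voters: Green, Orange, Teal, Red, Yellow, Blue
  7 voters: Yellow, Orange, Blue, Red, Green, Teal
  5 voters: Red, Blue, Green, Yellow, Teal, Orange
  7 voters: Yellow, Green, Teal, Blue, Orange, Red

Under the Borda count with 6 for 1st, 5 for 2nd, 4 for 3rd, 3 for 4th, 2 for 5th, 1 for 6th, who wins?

Orange: 7×5 + 4×2 + 6×6 + 4×5 + 7×5 + 5×1 + 7×2 = 153
Red: 7×3 + 4×6 + 6×5 + 4×3 + 7×3 + 5×6 + 7×1 = 145
Yellow: 7×1 + 4×3 + 6×3 + 4×2 + 7×6 + 5×3 + 7×6 = 144
Green: 7×2 + 4×1 + 6×4 + 4×6 + 7×2 + 5×4 + 7×5 = 135
Blue: 7×4 + 4×5 + 6×2 + 4×1 + 7×4 + 5×5 + 7×3 = 138
Teal: 7×6 + 4×4 + 6×1 + 4×4 + 7×1 + 5×2 + 7×4 = 125

Orange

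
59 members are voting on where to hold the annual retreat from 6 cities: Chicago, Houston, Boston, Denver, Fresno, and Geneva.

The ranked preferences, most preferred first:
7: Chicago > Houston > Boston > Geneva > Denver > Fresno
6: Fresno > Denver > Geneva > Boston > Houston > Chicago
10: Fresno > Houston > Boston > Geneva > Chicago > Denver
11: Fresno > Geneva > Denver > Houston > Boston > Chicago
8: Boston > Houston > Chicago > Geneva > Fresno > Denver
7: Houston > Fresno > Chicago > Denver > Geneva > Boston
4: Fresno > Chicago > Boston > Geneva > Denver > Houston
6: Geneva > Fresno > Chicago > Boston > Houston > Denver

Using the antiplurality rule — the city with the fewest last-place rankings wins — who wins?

Geneva

Last-place votes: Chicago 17, Houston 4, Boston 7, Denver 24, Fresno 7, Geneva 0.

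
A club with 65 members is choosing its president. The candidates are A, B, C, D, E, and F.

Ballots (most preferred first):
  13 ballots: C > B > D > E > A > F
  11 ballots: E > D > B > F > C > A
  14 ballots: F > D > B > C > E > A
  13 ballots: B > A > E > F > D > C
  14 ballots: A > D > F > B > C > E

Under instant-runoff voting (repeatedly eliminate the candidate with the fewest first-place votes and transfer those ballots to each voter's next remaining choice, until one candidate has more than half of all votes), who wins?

B

Round 1: A 14, B 13, C 13, D 0, E 11, F 14. D eliminated.
Round 2: A 14, B 13, C 13, E 11, F 14. E eliminated.
Round 3: A 14, B 24, C 13, F 14. C eliminated.
Round 4: A 14, B 37, F 14. B has a majority (≥33).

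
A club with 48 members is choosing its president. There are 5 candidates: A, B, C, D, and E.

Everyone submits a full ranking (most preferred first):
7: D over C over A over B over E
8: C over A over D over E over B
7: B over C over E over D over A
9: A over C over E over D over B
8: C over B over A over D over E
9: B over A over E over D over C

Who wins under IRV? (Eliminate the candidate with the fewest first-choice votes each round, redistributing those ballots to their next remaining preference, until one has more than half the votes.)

Round 1: A 9, B 16, C 16, D 7, E 0. E eliminated.
Round 2: A 9, B 16, C 16, D 7. D eliminated.
Round 3: A 9, B 16, C 23. A eliminated.
Round 4: B 16, C 32. C has a majority (≥25).

C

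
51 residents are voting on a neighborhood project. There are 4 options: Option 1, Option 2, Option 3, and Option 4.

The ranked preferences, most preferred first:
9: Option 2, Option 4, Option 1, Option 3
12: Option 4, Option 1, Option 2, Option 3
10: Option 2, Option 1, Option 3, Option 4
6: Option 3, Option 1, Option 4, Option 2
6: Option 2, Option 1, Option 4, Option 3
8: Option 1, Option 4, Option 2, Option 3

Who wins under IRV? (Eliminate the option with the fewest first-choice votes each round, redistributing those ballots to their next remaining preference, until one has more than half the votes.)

Round 1: Option 1 8, Option 2 25, Option 3 6, Option 4 12. Option 3 eliminated.
Round 2: Option 1 14, Option 2 25, Option 4 12. Option 4 eliminated.
Round 3: Option 1 26, Option 2 25. Option 1 has a majority (≥26).

Option 1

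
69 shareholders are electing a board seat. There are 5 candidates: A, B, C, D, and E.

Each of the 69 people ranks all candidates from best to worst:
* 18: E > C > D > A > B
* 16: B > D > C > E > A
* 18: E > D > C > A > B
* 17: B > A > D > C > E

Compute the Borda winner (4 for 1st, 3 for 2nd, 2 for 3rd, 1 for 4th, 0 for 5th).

D

A: 18×1 + 16×0 + 18×1 + 17×3 = 87
B: 18×0 + 16×4 + 18×0 + 17×4 = 132
C: 18×3 + 16×2 + 18×2 + 17×1 = 139
D: 18×2 + 16×3 + 18×3 + 17×2 = 172
E: 18×4 + 16×1 + 18×4 + 17×0 = 160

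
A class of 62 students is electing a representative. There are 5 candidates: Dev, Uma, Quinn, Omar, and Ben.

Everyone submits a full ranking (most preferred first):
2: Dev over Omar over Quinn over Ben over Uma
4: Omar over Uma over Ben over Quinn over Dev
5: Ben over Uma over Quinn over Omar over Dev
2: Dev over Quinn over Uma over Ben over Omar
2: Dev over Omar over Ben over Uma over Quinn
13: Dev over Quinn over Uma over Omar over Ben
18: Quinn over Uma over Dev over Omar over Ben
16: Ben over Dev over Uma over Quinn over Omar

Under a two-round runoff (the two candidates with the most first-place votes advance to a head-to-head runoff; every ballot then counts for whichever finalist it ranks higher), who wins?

Round 1 first-place votes: Dev 19, Uma 0, Quinn 18, Omar 4, Ben 21. Ben and Dev advance.
Runoff: Ben is ranked above Dev on 25 ballots, Dev above Ben on 37.

Dev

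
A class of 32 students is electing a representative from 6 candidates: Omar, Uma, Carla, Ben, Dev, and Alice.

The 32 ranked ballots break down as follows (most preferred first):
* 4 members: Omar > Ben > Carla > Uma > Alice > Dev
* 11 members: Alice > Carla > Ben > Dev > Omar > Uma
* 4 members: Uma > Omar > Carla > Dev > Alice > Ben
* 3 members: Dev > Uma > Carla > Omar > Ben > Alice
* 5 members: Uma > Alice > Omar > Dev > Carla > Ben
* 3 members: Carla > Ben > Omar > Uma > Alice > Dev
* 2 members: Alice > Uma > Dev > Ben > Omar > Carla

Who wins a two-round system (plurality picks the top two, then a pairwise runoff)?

Uma

Round 1 first-place votes: Omar 4, Uma 9, Carla 3, Ben 0, Dev 3, Alice 13. Alice and Uma advance.
Runoff: Alice is ranked above Uma on 13 ballots, Uma above Alice on 19.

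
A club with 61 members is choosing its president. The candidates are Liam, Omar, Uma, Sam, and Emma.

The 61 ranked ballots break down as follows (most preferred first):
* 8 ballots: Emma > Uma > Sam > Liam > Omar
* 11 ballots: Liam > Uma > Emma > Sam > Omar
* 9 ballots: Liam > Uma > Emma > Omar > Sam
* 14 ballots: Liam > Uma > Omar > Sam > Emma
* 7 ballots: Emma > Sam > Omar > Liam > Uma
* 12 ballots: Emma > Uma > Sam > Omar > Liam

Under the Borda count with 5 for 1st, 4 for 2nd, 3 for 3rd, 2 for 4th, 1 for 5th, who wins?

Uma

Liam: 8×2 + 11×5 + 9×5 + 14×5 + 7×2 + 12×1 = 212
Omar: 8×1 + 11×1 + 9×2 + 14×3 + 7×3 + 12×2 = 124
Uma: 8×4 + 11×4 + 9×4 + 14×4 + 7×1 + 12×4 = 223
Sam: 8×3 + 11×2 + 9×1 + 14×2 + 7×4 + 12×3 = 147
Emma: 8×5 + 11×3 + 9×3 + 14×1 + 7×5 + 12×5 = 209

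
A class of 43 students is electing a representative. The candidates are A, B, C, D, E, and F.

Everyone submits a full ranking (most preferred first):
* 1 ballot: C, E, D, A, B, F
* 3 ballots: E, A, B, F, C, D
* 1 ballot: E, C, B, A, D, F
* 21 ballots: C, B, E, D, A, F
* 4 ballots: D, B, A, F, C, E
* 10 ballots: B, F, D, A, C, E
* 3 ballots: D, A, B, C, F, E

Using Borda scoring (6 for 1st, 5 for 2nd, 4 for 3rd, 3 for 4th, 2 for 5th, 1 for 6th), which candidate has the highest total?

A: 1×3 + 3×5 + 1×3 + 21×2 + 4×4 + 10×3 + 3×5 = 124
B: 1×2 + 3×4 + 1×4 + 21×5 + 4×5 + 10×6 + 3×4 = 215
C: 1×6 + 3×2 + 1×5 + 21×6 + 4×2 + 10×2 + 3×3 = 180
D: 1×4 + 3×1 + 1×2 + 21×3 + 4×6 + 10×4 + 3×6 = 154
E: 1×5 + 3×6 + 1×6 + 21×4 + 4×1 + 10×1 + 3×1 = 130
F: 1×1 + 3×3 + 1×1 + 21×1 + 4×3 + 10×5 + 3×2 = 100

B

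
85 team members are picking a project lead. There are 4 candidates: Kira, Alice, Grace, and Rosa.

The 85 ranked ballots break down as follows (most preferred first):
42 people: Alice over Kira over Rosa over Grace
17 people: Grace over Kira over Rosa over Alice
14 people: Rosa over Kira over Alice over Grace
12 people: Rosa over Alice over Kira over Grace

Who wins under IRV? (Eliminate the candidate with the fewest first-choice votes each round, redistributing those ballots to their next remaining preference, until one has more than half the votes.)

Rosa

Round 1: Kira 0, Alice 42, Grace 17, Rosa 26. Kira eliminated.
Round 2: Alice 42, Grace 17, Rosa 26. Grace eliminated.
Round 3: Alice 42, Rosa 43. Rosa has a majority (≥43).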